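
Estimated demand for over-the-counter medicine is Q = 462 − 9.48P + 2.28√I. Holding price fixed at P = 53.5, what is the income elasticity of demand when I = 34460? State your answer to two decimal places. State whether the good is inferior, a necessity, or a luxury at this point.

At P = 53.5, I = 34460: Q = 378.066.
Holding P constant, ∂Q/∂I = 2.28/(2√I) = 0.00614111.
η_I = (∂Q/∂I)·(I/Q) = 0.00614111 × (34460/378.066) = 0.56.
Since 0 < η < 1, this is a necessity.

0.56 (necessity)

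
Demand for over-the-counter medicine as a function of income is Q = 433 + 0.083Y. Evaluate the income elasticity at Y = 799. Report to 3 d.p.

0.133

At Y = 799: Q = 499.317.
dQ/dY = 0.083.
η = (dQ/dY)·(Y/Q) = 0.083 × (799/499.317) = 0.133.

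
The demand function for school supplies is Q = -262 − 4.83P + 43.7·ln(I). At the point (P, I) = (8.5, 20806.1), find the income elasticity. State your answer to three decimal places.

0.332

At P = 8.5, I = 20806.1: Q = 131.454.
Holding P constant, ∂Q/∂I = 43.7/I = 0.00210035.
η_I = (∂Q/∂I)·(I/Q) = 0.00210035 × (20806.1/131.454) = 0.332.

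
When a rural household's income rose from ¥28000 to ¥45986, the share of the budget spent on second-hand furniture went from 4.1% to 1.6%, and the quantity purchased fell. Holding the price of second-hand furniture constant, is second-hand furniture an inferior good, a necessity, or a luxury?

Quantity demanded falls as income rises, so η < 0.

inferior good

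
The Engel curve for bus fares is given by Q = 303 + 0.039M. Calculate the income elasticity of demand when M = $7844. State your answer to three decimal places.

0.502

At M = 7844: Q = 608.916.
dQ/dM = 0.039.
η = (dQ/dM)·(M/Q) = 0.039 × (7844/608.916) = 0.502.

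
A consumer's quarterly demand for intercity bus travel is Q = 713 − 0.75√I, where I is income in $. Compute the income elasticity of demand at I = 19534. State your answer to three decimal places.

-0.086

At I = 19534: Q = 608.177.
dQ/dI = -0.75/(2√I) = -0.00268309 at this income.
η = (dQ/dI)·(I/Q) = -0.00268309 × (19534/608.177) = -0.086.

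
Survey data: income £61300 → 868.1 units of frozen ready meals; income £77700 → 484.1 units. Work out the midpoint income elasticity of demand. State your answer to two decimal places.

-2.41

ΔQ = 484.1 − 868.1 = -384; midpoint Q̄ = (868.1 + 484.1)/2 = 676.1.
ΔI = 77700 − 61300 = 16400; midpoint Ī = (61300 + 77700)/2 = 69500.
η = (ΔQ/Q̄) ÷ (ΔI/Ī) = (-384/676.1) ÷ (16400/69500) = -2.41.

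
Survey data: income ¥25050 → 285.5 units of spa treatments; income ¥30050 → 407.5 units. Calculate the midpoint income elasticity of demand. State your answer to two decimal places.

1.94

ΔQ = 407.5 − 285.5 = 122; midpoint Q̄ = (285.5 + 407.5)/2 = 346.5.
ΔI = 30050 − 25050 = 5000; midpoint Ī = (25050 + 30050)/2 = 27550.
η = (ΔQ/Q̄) ÷ (ΔI/Ī) = (122/346.5) ÷ (5000/27550) = 1.94.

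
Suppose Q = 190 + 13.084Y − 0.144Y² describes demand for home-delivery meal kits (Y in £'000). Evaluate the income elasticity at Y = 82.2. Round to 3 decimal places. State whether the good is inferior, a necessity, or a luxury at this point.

At Y = 82.2: Q = 292.5198.
dQ/dY = 13.084 − 0.288Y = -10.58960.
η = (dQ/dY)·(Y/Q) = -10.58960 × (82.2/292.5198) = -2.976.
η < 0 ⇒ inferior good.

-2.976 (inferior good)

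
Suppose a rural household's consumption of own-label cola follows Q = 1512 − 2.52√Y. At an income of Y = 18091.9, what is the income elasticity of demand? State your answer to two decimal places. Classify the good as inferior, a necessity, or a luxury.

-0.14 (inferior good)

At Y = 18091.9: Q = 1173.045.
dQ/dY = -2.52/(2√Y) = -0.0093676 at this income.
η = (dQ/dY)·(Y/Q) = -0.0093676 × (18091.9/1173.045) = -0.14.
Since η < 0, the good is an inferior good.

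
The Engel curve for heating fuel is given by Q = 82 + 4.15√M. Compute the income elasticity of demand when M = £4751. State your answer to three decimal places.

At M = 4751: Q = 368.049.
dQ/dM = 4.15/(2√M) = 0.0301041 at this income.
η = (dQ/dM)·(M/Q) = 0.0301041 × (4751/368.049) = 0.389.

0.389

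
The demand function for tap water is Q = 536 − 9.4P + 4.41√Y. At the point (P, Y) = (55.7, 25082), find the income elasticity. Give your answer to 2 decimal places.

0.49

At P = 55.7, Y = 25082: Q = 710.845.
Holding P constant, ∂Q/∂Y = 4.41/(2√Y) = 0.0139228.
η_Y = (∂Q/∂Y)·(Y/Q) = 0.0139228 × (25082/710.845) = 0.49.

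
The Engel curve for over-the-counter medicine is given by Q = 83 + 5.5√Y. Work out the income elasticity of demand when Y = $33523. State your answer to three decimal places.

0.462

At Y = 33523: Q = 1090.011.
dQ/dY = 5.5/(2√Y) = 0.0150197 at this income.
η = (dQ/dY)·(Y/Q) = 0.0150197 × (33523/1090.011) = 0.462.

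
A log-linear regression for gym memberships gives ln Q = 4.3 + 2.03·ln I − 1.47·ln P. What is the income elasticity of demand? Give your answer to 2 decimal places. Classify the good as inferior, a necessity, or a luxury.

2.03 (luxury)

In a log-linear demand, the coefficient on ln I is the income elasticity.
So η = 2.03.
η > 1 ⇒ luxury.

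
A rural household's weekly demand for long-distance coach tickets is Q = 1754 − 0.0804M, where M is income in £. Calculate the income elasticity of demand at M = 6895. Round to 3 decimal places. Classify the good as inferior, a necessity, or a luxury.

At M = 6895: Q = 1199.642.
dQ/dM = −0.0804.
η = (dQ/dM)·(M/Q) = -0.0804 × (6895/1199.642) = -0.462.
Since η < 0, the good is an inferior good.

-0.462 (inferior good)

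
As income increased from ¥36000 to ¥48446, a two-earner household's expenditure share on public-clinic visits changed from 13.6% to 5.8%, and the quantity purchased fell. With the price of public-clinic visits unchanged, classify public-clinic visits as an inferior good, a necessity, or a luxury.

inferior good

Quantity demanded falls as income rises, so η < 0.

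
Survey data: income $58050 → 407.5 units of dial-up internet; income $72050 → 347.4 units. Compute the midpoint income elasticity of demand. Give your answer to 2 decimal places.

-0.74

ΔQ = 347.4 − 407.5 = -60.1; midpoint Q̄ = (407.5 + 347.4)/2 = 377.45.
ΔI = 72050 − 58050 = 14000; midpoint Ī = (58050 + 72050)/2 = 65050.
η = (ΔQ/Q̄) ÷ (ΔI/Ī) = (-60.1/377.45) ÷ (14000/65050) = -0.74.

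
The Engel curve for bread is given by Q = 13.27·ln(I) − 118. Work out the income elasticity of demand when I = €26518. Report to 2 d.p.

At I = 26518: Q = 17.163.
dQ/dI = 13.27/I = 0.000500415 at this income.
η = (dQ/dI)·(I/Q) = 0.000500415 × (26518/17.163) = 0.77.

0.77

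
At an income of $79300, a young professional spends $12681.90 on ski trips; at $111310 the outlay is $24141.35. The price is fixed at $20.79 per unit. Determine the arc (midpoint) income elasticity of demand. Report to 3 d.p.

1.853

With a constant price, Q₁ = 12681.90/20.79 = 610.000 and Q₂ = 24141.35/20.79 = 1161.200 (equivalently, work directly with expenditure since P cancels).
Midpoint %ΔQ = (24141.35 − 12681.90)/18411.63 = 0.62240; midpoint %ΔI = (111310 − 79300)/95305 = 0.33587.
η = 0.62240 / 0.33587 = 1.853.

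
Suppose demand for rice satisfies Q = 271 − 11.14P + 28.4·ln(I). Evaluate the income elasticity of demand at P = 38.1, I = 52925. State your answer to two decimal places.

0.18

At P = 38.1, I = 52925: Q = 155.462.
Holding P constant, ∂Q/∂I = 28.4/I = 0.000536608.
η_I = (∂Q/∂I)·(I/Q) = 0.000536608 × (52925/155.462) = 0.18.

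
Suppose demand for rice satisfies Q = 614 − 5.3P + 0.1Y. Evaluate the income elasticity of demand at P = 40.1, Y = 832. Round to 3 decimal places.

0.172

At P = 40.1, Y = 832: Q = 484.670.
Holding P constant, ∂Q/∂Y = 0.1.
η_Y = (∂Q/∂Y)·(Y/Q) = 0.1 × (832/484.670) = 0.172.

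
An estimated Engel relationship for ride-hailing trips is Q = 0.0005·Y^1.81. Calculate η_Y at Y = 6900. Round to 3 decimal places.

1.810

For Q = A·Y^β the income elasticity is constant and equal to β.
Here β = 1.81, so η = 1.810.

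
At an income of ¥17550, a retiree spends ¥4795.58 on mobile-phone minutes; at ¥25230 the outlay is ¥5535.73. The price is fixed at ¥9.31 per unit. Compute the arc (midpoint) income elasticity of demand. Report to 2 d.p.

0.40

With a constant price, Q₁ = 4795.58/9.31 = 515.100 and Q₂ = 5535.73/9.31 = 594.600 (equivalently, work directly with expenditure since P cancels).
Midpoint %ΔQ = (5535.73 − 4795.58)/5165.66 = 0.14328; midpoint %ΔI = (25230 − 17550)/21390 = 0.35905.
η = 0.14328 / 0.35905 = 0.40.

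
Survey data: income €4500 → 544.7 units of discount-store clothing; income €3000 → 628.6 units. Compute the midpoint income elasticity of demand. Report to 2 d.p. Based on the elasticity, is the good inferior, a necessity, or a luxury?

-0.36 (inferior good)

ΔQ = 628.6 − 544.7 = 83.9; midpoint Q̄ = (544.7 + 628.6)/2 = 586.65.
ΔI = 3000 − 4500 = -1500; midpoint Ī = (4500 + 3000)/2 = 3750.
η = (ΔQ/Q̄) ÷ (ΔI/Ī) = (83.9/586.65) ÷ (-1500/3750) = -0.36.
η < 0 ⇒ inferior good.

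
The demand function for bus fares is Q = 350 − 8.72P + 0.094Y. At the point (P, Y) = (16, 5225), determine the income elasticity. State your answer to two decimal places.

0.70

At P = 16, Y = 5225: Q = 701.630.
Holding P constant, ∂Q/∂Y = 0.094.
η_Y = (∂Q/∂Y)·(Y/Q) = 0.094 × (5225/701.630) = 0.70.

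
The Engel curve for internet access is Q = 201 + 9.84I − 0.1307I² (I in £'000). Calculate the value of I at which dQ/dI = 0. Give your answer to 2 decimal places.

37.64

dQ/dI = 9.84 − 0.2614I.
The good is inferior where dQ/dI < 0. Setting dQ/dI = 0 gives I = 9.84 / 0.2614 = 37.64.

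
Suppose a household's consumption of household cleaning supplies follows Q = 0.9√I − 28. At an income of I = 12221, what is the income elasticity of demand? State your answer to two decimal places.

0.70

At I = 12221: Q = 71.494.
dQ/dI = 0.9/(2√I) = 0.00407061 at this income.
η = (dQ/dI)·(I/Q) = 0.00407061 × (12221/71.494) = 0.70.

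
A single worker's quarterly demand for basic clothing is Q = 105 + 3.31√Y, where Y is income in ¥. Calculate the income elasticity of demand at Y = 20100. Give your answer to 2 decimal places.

0.41

At Y = 20100: Q = 574.273.
dQ/dY = 3.31/(2√Y) = 0.0116735 at this income.
η = (dQ/dY)·(Y/Q) = 0.0116735 × (20100/574.273) = 0.41.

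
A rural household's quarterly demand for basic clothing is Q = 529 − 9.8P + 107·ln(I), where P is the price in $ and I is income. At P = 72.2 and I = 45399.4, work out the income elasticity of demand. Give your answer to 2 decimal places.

0.11

At P = 72.2, I = 45399.4: Q = 968.828.
Holding P constant, ∂Q/∂I = 107/I = 0.00235686.
η_I = (∂Q/∂I)·(I/Q) = 0.00235686 × (45399.4/968.828) = 0.11.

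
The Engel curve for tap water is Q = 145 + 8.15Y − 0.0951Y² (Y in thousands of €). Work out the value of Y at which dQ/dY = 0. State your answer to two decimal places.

dQ/dY = 8.15 − 0.1902Y.
The good is inferior where dQ/dY < 0. Setting dQ/dY = 0 gives Y = 8.15 / 0.1902 = 42.85.

42.85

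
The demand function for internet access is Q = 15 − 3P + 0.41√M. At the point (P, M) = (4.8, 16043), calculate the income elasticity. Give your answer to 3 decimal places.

0.494

At P = 4.8, M = 16043: Q = 52.531.
Holding P constant, ∂Q/∂M = 0.41/(2√M) = 0.00161849.
η_M = (∂Q/∂M)·(M/Q) = 0.00161849 × (16043/52.531) = 0.494.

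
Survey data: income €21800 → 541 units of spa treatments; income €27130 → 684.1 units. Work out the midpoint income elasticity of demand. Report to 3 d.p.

ΔQ = 684.1 − 541 = 143.1; midpoint Q̄ = (541 + 684.1)/2 = 612.55.
ΔI = 27130 − 21800 = 5330; midpoint Ī = (21800 + 27130)/2 = 24465.
η = (ΔQ/Q̄) ÷ (ΔI/Ī) = (143.1/612.55) ÷ (5330/24465) = 1.072.

1.072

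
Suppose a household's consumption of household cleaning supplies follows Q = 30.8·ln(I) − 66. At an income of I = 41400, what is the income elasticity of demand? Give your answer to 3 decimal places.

0.118

At I = 41400: Q = 261.436.
dQ/dI = 30.8/I = 0.000743961 at this income.
η = (dQ/dI)·(I/Q) = 0.000743961 × (41400/261.436) = 0.118.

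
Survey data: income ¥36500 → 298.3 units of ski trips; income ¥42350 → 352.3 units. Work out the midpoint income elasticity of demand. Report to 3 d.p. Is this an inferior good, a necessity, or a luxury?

ΔQ = 352.3 − 298.3 = 54; midpoint Q̄ = (298.3 + 352.3)/2 = 325.3.
ΔI = 42350 − 36500 = 5850; midpoint Ī = (36500 + 42350)/2 = 39425.
η = (ΔQ/Q̄) ÷ (ΔI/Ī) = (54/325.3) ÷ (5850/39425) = 1.119.
η > 1 ⇒ luxury.

1.119 (luxury)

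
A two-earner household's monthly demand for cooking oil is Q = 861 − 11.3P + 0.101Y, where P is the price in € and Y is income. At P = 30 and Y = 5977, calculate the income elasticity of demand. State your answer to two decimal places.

0.54

At P = 30, Y = 5977: Q = 1125.677.
Holding P constant, ∂Q/∂Y = 0.101.
η_Y = (∂Q/∂Y)·(Y/Q) = 0.101 × (5977/1125.677) = 0.54.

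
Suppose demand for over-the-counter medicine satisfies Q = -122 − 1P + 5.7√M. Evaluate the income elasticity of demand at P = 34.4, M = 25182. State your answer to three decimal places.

At P = 34.4, M = 25182: Q = 748.124.
Holding P constant, ∂Q/∂M = 5.7/(2√M) = 0.0179597.
η_M = (∂Q/∂M)·(M/Q) = 0.0179597 × (25182/748.124) = 0.605.

0.605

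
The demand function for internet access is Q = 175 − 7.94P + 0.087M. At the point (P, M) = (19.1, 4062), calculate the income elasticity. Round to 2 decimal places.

At P = 19.1, M = 4062: Q = 376.740.
Holding P constant, ∂Q/∂M = 0.087.
η_M = (∂Q/∂M)·(M/Q) = 0.087 × (4062/376.740) = 0.94.

0.94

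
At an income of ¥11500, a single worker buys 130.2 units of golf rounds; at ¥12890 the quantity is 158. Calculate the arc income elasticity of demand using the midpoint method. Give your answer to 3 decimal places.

ΔQ = 158 − 130.2 = 27.8; midpoint Q̄ = (130.2 + 158)/2 = 144.1.
ΔI = 12890 − 11500 = 1390; midpoint Ī = (11500 + 12890)/2 = 12195.
η = (ΔQ/Q̄) ÷ (ΔI/Ī) = (27.8/144.1) ÷ (1390/12195) = 1.693.

1.693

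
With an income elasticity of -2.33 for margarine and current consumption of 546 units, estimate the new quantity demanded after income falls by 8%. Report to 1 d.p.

647.8

%ΔQ ≈ η × %ΔI = -2.33 × (-8%) = 18.64%.
New Q ≈ 546 × (1 + 0.1864) = 647.8.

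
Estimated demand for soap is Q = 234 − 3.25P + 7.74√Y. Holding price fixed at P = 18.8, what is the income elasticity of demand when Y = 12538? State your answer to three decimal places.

At P = 18.8, Y = 12538: Q = 1039.573.
Holding P constant, ∂Q/∂Y = 7.74/(2√Y) = 0.0345618.
η_Y = (∂Q/∂Y)·(Y/Q) = 0.0345618 × (12538/1039.573) = 0.417.

0.417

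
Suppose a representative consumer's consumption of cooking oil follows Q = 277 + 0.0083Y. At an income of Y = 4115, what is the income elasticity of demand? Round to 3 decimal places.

At Y = 4115: Q = 311.155.
dQ/dY = 0.0083.
η = (dQ/dY)·(Y/Q) = 0.0083 × (4115/311.155) = 0.110.

0.110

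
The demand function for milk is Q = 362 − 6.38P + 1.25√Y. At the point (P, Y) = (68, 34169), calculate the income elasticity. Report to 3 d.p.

At P = 68, Y = 34169: Q = 159.221.
Holding P constant, ∂Q/∂Y = 1.25/(2√Y) = 0.00338115.
η_Y = (∂Q/∂Y)·(Y/Q) = 0.00338115 × (34169/159.221) = 0.726.

0.726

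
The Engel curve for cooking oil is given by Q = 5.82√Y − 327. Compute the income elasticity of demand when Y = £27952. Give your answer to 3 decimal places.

At Y = 27952: Q = 646.037.
dQ/dY = 5.82/(2√Y) = 0.0174055 at this income.
η = (dQ/dY)·(Y/Q) = 0.0174055 × (27952/646.037) = 0.753.

0.753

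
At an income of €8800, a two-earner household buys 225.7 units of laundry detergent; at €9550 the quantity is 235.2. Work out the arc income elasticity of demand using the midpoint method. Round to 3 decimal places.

ΔQ = 235.2 − 225.7 = 9.5; midpoint Q̄ = (225.7 + 235.2)/2 = 230.45.
ΔI = 9550 − 8800 = 750; midpoint Ī = (8800 + 9550)/2 = 9175.
η = (ΔQ/Q̄) ÷ (ΔI/Ī) = (9.5/230.45) ÷ (750/9175) = 0.504.

0.504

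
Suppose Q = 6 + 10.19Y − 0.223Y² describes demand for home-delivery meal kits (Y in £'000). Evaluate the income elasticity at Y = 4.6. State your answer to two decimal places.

At Y = 4.6: Q = 48.1553.
dQ/dY = 10.19 − 0.446Y = 8.13840.
η = (dQ/dY)·(Y/Q) = 8.13840 × (4.6/48.1553) = 0.78.

0.78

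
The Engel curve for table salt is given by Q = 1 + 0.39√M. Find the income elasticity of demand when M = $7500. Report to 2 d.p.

At M = 7500: Q = 34.775.
dQ/dM = 0.39/(2√M) = 0.00225167 at this income.
η = (dQ/dM)·(M/Q) = 0.00225167 × (7500/34.775) = 0.49.

0.49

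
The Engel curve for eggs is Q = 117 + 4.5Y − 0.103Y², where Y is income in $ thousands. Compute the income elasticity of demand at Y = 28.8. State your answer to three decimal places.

At Y = 28.8: Q = 161.1677.
dQ/dY = 4.5 − 0.206Y = -1.43280.
η = (dQ/dY)·(Y/Q) = -1.43280 × (28.8/161.1677) = -0.256.

-0.256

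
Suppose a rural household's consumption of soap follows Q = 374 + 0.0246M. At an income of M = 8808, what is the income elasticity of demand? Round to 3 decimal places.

0.367

At M = 8808: Q = 590.677.
dQ/dM = 0.0246.
η = (dQ/dM)·(M/Q) = 0.0246 × (8808/590.677) = 0.367.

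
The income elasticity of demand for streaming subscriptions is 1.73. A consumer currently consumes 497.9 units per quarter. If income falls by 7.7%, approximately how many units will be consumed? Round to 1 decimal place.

%ΔQ ≈ η × %ΔI = 1.73 × (-7.7%) = -13.321%.
New Q ≈ 497.9 × (1 − 0.13321) = 431.6.

431.6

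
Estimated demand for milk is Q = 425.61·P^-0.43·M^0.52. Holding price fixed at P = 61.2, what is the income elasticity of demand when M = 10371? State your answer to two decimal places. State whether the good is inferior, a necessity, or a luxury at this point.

0.52 (necessity)

For a multiplicative demand Q = A·P^α·M^β, the income elasticity is β everywhere.
Here β = 0.52, so η = 0.52.
Since 0 < η < 1, this is a necessity.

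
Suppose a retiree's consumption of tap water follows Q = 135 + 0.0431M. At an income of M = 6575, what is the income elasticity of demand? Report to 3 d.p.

0.677

At M = 6575: Q = 418.383.
dQ/dM = 0.0431.
η = (dQ/dM)·(M/Q) = 0.0431 × (6575/418.383) = 0.677.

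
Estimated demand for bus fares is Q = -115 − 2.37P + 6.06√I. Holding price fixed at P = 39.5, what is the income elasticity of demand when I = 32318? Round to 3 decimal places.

0.618

At P = 39.5, I = 32318: Q = 880.804.
Holding P constant, ∂Q/∂I = 6.06/(2√I) = 0.0168547.
η_I = (∂Q/∂I)·(I/Q) = 0.0168547 × (32318/880.804) = 0.618.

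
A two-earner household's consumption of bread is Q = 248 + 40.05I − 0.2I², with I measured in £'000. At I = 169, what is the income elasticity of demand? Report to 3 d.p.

At I = 169: Q = 1304.2500.
dQ/dI = 40.05 − 0.4I = -27.55000.
η = (dQ/dI)·(I/Q) = -27.55000 × (169/1304.2500) = -3.570.

-3.570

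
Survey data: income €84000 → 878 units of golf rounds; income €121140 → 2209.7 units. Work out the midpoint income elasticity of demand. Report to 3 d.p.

ΔQ = 2209.7 − 878 = 1331.7; midpoint Q̄ = (878 + 2209.7)/2 = 1543.85.
ΔI = 121140 − 84000 = 37140; midpoint Ī = (84000 + 121140)/2 = 102570.
η = (ΔQ/Q̄) ÷ (ΔI/Ī) = (1331.7/1543.85) ÷ (37140/102570) = 2.382.

2.382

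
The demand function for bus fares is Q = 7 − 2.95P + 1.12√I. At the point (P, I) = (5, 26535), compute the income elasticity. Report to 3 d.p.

0.522

At P = 5, I = 26535: Q = 174.693.
Holding P constant, ∂Q/∂I = 1.12/(2√I) = 0.00343778.
η_I = (∂Q/∂I)·(I/Q) = 0.00343778 × (26535/174.693) = 0.522.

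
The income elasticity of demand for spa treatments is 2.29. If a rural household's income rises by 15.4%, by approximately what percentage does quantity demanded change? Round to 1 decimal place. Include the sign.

%ΔQ ≈ η × %ΔI = 2.29 × 15.4% = 35.3%.

35.3%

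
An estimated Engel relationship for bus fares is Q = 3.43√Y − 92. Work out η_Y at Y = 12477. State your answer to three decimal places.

At Y = 12477: Q = 291.133.
dQ/dY = 3.43/(2√Y) = 0.0153536 at this income.
η = (dQ/dY)·(Y/Q) = 0.0153536 × (12477/291.133) = 0.658.

0.658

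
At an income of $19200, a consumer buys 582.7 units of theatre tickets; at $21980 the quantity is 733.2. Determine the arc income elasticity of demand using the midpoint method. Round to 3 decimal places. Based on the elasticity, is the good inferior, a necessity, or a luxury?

1.694 (luxury)

ΔQ = 733.2 − 582.7 = 150.5; midpoint Q̄ = (582.7 + 733.2)/2 = 657.95.
ΔI = 21980 − 19200 = 2780; midpoint Ī = (19200 + 21980)/2 = 20590.
η = (ΔQ/Q̄) ÷ (ΔI/Ī) = (150.5/657.95) ÷ (2780/20590) = 1.694.
η > 1 ⇒ luxury.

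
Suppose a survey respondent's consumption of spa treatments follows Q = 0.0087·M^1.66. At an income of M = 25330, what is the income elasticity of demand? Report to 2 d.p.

For Q = A·M^β the income elasticity is constant and equal to β.
Here β = 1.66, so η = 1.66.

1.66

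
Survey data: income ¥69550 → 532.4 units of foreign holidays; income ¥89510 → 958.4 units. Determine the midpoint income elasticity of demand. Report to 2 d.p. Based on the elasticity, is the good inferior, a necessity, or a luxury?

ΔQ = 958.4 − 532.4 = 426; midpoint Q̄ = (532.4 + 958.4)/2 = 745.4.
ΔI = 89510 − 69550 = 19960; midpoint Ī = (69550 + 89510)/2 = 79530.
η = (ΔQ/Q̄) ÷ (ΔI/Ī) = (426/745.4) ÷ (19960/79530) = 2.28.
η > 1 ⇒ luxury.

2.28 (luxury)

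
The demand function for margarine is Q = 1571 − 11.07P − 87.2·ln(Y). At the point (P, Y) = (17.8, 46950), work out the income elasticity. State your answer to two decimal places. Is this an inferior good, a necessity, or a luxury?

-0.20 (inferior good)

At P = 17.8, Y = 46950: Q = 435.958.
Holding P constant, ∂Q/∂Y = -87.2/Y = -0.00185729.
η_Y = (∂Q/∂Y)·(Y/Q) = -0.00185729 × (46950/435.958) = -0.20.
Since η < 0, this is an inferior good.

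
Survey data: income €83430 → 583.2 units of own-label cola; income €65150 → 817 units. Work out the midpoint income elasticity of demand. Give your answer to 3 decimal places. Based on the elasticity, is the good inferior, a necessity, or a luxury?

ΔQ = 817 − 583.2 = 233.8; midpoint Q̄ = (583.2 + 817)/2 = 700.1.
ΔI = 65150 − 83430 = -18280; midpoint Ī = (83430 + 65150)/2 = 74290.
η = (ΔQ/Q̄) ÷ (ΔI/Ī) = (233.8/700.1) ÷ (-18280/74290) = -1.357.
η < 0 ⇒ inferior good.

-1.357 (inferior good)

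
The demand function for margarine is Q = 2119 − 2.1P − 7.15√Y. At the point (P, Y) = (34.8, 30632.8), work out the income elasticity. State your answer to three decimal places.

At P = 34.8, Y = 30632.8: Q = 794.511.
Holding P constant, ∂Q/∂Y = -7.15/(2√Y) = -0.020426.
η_Y = (∂Q/∂Y)·(Y/Q) = -0.020426 × (30632.8/794.511) = -0.788.

-0.788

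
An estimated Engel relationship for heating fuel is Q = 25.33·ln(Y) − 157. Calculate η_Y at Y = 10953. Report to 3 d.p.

0.322

At Y = 10953: Q = 78.604.
dQ/dY = 25.33/Y = 0.00231261 at this income.
η = (dQ/dY)·(Y/Q) = 0.00231261 × (10953/78.604) = 0.322.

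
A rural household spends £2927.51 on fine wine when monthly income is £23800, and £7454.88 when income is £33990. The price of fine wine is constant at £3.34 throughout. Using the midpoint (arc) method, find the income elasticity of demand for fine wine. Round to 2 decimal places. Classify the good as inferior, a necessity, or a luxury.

With a constant price, Q₁ = 2927.51/3.34 = 876.500 and Q₂ = 7454.88/3.34 = 2232.000 (equivalently, work directly with expenditure since P cancels).
Midpoint %ΔQ = (7454.88 − 2927.51)/5191.20 = 0.87212; midpoint %ΔI = (33990 − 23800)/28895 = 0.35266.
η = 0.87212 / 0.35266 = 2.47.
η > 1 ⇒ luxury.

2.47 (luxury)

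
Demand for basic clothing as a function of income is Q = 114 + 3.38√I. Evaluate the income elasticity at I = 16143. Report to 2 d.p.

0.40

At I = 16143: Q = 543.446.
dQ/dI = 3.38/(2√I) = 0.0133013 at this income.
η = (dQ/dI)·(I/Q) = 0.0133013 × (16143/543.446) = 0.40.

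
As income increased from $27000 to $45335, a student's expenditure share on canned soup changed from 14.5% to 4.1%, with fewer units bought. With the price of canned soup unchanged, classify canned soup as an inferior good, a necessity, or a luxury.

Quantity demanded falls as income rises, so η < 0.

inferior good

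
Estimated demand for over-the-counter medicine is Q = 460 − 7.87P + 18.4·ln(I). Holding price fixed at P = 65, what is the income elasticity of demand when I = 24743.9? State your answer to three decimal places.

At P = 65, I = 24743.9: Q = 134.591.
Holding P constant, ∂Q/∂I = 18.4/I = 0.000743618.
η_I = (∂Q/∂I)·(I/Q) = 0.000743618 × (24743.9/134.591) = 0.137.

0.137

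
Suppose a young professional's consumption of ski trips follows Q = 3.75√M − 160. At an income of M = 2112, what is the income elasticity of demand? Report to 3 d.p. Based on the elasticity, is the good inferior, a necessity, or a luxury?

At M = 2112: Q = 12.337.
dQ/dM = 3.75/(2√M) = 0.0407995 at this income.
η = (dQ/dM)·(M/Q) = 0.0407995 × (2112/12.337) = 6.985.
Since η > 1, the good is a luxury.

6.985 (luxury)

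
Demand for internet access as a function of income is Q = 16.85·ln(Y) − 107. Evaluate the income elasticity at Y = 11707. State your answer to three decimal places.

At Y = 11707: Q = 50.850.
dQ/dY = 16.85/Y = 0.00143931 at this income.
η = (dQ/dY)·(Y/Q) = 0.00143931 × (11707/50.850) = 0.331.

0.331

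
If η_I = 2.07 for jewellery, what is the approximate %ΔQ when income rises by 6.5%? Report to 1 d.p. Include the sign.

%ΔQ ≈ η × %ΔI = 2.07 × 6.5% = 13.5%.

13.5%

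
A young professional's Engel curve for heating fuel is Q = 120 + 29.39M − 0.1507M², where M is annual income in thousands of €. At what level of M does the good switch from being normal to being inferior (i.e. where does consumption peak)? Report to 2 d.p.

97.51

dQ/dM = 29.39 − 0.3014M.
The good is inferior where dQ/dM < 0. Setting dQ/dM = 0 gives M = 29.39 / 0.3014 = 97.51.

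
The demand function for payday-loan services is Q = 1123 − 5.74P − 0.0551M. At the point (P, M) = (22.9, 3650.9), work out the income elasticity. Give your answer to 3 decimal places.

-0.255

At P = 22.9, M = 3650.9: Q = 790.389.
Holding P constant, ∂Q/∂M = −0.0551.
η_M = (∂Q/∂M)·(M/Q) = -0.0551 × (3650.9/790.389) = -0.255.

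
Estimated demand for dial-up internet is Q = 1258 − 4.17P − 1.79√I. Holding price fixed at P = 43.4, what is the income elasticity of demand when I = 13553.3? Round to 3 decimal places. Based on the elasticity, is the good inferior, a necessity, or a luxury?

-0.120 (inferior good)

At P = 43.4, I = 13553.3: Q = 868.633.
Holding P constant, ∂Q/∂I = -1.79/(2√I) = -0.00768777.
η_I = (∂Q/∂I)·(I/Q) = -0.00768777 × (13553.3/868.633) = -0.120.
Since η < 0, this is an inferior good.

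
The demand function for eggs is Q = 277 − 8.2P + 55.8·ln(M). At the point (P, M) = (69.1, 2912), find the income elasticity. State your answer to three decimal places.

0.359

At P = 69.1, M = 2912: Q = 155.474.
Holding P constant, ∂Q/∂M = 55.8/M = 0.0191621.
η_M = (∂Q/∂M)·(M/Q) = 0.0191621 × (2912/155.474) = 0.359.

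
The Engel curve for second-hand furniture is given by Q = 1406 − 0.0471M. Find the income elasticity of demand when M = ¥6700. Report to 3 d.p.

At M = 6700: Q = 1090.430.
dQ/dM = −0.0471.
η = (dQ/dM)·(M/Q) = -0.0471 × (6700/1090.430) = -0.289.

-0.289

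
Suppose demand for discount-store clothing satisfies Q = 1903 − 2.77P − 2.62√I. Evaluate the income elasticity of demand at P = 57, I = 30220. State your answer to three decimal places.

-0.177

At P = 57, I = 30220: Q = 1289.652.
Holding P constant, ∂Q/∂I = -2.62/(2√I) = -0.00753571.
η_I = (∂Q/∂I)·(I/Q) = -0.00753571 × (30220/1289.652) = -0.177.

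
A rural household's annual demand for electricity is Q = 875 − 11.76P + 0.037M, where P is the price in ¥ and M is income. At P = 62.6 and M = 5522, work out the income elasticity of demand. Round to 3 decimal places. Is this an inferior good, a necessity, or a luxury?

At P = 62.6, M = 5522: Q = 343.138.
Holding P constant, ∂Q/∂M = 0.037.
η_M = (∂Q/∂M)·(M/Q) = 0.037 × (5522/343.138) = 0.595.
Since 0 < η < 1, this is a necessity.

0.595 (necessity)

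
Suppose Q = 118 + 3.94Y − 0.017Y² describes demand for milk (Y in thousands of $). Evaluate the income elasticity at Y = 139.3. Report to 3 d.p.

-0.329

At Y = 139.3: Q = 336.9657.
dQ/dY = 3.94 − 0.034Y = -0.79620.
η = (dQ/dY)·(Y/Q) = -0.79620 × (139.3/336.9657) = -0.329.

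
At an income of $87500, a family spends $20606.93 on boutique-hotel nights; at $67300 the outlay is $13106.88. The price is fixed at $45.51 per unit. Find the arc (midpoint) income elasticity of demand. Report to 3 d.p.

With a constant price, Q₁ = 20606.93/45.51 = 452.800 and Q₂ = 13106.88/45.51 = 288.000 (equivalently, work directly with expenditure since P cancels).
Midpoint %ΔQ = (13106.88 − 20606.93)/16856.91 = -0.44492; midpoint %ΔI = (67300 − 87500)/77400 = -0.26098.
η = -0.44492 / -0.26098 = 1.705.

1.705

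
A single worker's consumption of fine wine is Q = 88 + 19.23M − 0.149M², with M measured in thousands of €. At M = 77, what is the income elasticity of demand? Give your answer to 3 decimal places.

-0.418

At M = 77: Q = 685.2890.
dQ/dM = 19.23 − 0.298M = -3.71600.
η = (dQ/dM)·(M/Q) = -3.71600 × (77/685.2890) = -0.418.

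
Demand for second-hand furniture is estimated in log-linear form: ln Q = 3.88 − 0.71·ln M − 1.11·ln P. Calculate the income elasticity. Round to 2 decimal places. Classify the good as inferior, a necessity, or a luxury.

In a log-linear demand, the coefficient on ln M is the income elasticity.
So η = -0.71.
η < 0 ⇒ inferior good.

-0.71 (inferior good)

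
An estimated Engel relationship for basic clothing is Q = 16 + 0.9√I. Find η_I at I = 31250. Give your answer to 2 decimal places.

At I = 31250: Q = 175.099.
dQ/dI = 0.9/(2√I) = 0.00254558 at this income.
η = (dQ/dI)·(I/Q) = 0.00254558 × (31250/175.099) = 0.45.

0.45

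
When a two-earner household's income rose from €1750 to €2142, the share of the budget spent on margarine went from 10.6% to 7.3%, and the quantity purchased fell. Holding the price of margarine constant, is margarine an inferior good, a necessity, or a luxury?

Quantity demanded falls as income rises, so η < 0.

inferior good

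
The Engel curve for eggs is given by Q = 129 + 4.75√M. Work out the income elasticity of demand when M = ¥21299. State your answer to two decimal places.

0.42

At M = 21299: Q = 822.223.
dQ/dM = 4.75/(2√M) = 0.0162736 at this income.
η = (dQ/dM)·(M/Q) = 0.0162736 × (21299/822.223) = 0.42.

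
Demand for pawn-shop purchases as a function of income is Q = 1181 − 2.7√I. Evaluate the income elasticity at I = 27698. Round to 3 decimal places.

-0.307

At I = 27698: Q = 731.647.
dQ/dI = -2.7/(2√I) = -0.00811166 at this income.
η = (dQ/dI)·(I/Q) = -0.00811166 × (27698/731.647) = -0.307.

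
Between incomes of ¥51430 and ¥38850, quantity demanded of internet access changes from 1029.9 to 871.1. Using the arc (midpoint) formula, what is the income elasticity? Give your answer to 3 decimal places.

0.599

ΔQ = 871.1 − 1029.9 = -158.8; midpoint Q̄ = (1029.9 + 871.1)/2 = 950.5.
ΔI = 38850 − 51430 = -12580; midpoint Ī = (51430 + 38850)/2 = 45140.
η = (ΔQ/Q̄) ÷ (ΔI/Ī) = (-158.8/950.5) ÷ (-12580/45140) = 0.599.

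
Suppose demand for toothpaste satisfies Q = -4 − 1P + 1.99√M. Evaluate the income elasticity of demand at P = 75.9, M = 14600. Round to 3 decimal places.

At P = 75.9, M = 14600: Q = 160.553.
Holding P constant, ∂Q/∂M = 1.99/(2√M) = 0.00823468.
η_M = (∂Q/∂M)·(M/Q) = 0.00823468 × (14600/160.553) = 0.749.

0.749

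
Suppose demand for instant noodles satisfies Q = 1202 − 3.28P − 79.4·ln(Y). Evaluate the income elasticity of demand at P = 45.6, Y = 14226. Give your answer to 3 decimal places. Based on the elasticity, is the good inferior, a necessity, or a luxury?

At P = 45.6, Y = 14226: Q = 293.144.
Holding P constant, ∂Q/∂Y = -79.4/Y = -0.00558133.
η_Y = (∂Q/∂Y)·(Y/Q) = -0.00558133 × (14226/293.144) = -0.271.
Since η < 0, this is an inferior good.

-0.271 (inferior good)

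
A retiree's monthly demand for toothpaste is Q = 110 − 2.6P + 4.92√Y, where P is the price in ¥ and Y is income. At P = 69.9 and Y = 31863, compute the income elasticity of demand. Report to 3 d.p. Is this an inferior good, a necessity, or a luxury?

0.544 (necessity)

At P = 69.9, Y = 31863: Q = 806.490.
Holding P constant, ∂Q/∂Y = 4.92/(2√Y) = 0.0137814.
η_Y = (∂Q/∂Y)·(Y/Q) = 0.0137814 × (31863/806.490) = 0.544.
Since 0 < η < 1, this is a necessity.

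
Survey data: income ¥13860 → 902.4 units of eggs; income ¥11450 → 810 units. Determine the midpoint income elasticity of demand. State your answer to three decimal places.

ΔQ = 810 − 902.4 = -92.4; midpoint Q̄ = (902.4 + 810)/2 = 856.2.
ΔI = 11450 − 13860 = -2410; midpoint Ī = (13860 + 11450)/2 = 12655.
η = (ΔQ/Q̄) ÷ (ΔI/Ī) = (-92.4/856.2) ÷ (-2410/12655) = 0.567.

0.567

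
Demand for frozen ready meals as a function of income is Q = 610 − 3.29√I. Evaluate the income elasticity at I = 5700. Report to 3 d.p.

-0.343

At I = 5700: Q = 361.610.
dQ/dI = -3.29/(2√I) = -0.0217886 at this income.
η = (dQ/dI)·(I/Q) = -0.0217886 × (5700/361.610) = -0.343.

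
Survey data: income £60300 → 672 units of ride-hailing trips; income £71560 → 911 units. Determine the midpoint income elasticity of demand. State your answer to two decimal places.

ΔQ = 911 − 672 = 239; midpoint Q̄ = (672 + 911)/2 = 791.5.
ΔI = 71560 − 60300 = 11260; midpoint Ī = (60300 + 71560)/2 = 65930.
η = (ΔQ/Q̄) ÷ (ΔI/Ī) = (239/791.5) ÷ (11260/65930) = 1.77.

1.77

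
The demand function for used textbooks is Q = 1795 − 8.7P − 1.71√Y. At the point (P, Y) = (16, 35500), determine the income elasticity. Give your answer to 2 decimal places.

At P = 16, Y = 35500: Q = 1333.611.
Holding P constant, ∂Q/∂Y = -1.71/(2√Y) = -0.00453787.
η_Y = (∂Q/∂Y)·(Y/Q) = -0.00453787 × (35500/1333.611) = -0.12.

-0.12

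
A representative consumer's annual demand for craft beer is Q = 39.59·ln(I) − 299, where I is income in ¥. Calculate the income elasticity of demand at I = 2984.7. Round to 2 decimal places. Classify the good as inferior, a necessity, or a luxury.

At I = 2984.7: Q = 17.770.
dQ/dI = 39.59/I = 0.0132643 at this income.
η = (dQ/dI)·(I/Q) = 0.0132643 × (2984.7/17.770) = 2.23.
Since η > 1, the good is a luxury.

2.23 (luxury)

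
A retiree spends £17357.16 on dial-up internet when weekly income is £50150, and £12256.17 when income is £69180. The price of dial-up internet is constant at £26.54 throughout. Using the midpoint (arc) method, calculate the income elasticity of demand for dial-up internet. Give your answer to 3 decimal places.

-1.080

With a constant price, Q₁ = 17357.16/26.54 = 654.000 and Q₂ = 12256.17/26.54 = 461.800 (equivalently, work directly with expenditure since P cancels).
Midpoint %ΔQ = (12256.17 − 17357.16)/14806.67 = -0.34451; midpoint %ΔI = (69180 − 50150)/59665 = 0.31895.
η = -0.34451 / 0.31895 = -1.080.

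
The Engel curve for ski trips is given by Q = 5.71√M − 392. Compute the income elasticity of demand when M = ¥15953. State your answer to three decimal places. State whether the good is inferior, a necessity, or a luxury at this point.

At M = 15953: Q = 329.203.
dQ/dM = 5.71/(2√M) = 0.022604 at this income.
η = (dQ/dM)·(M/Q) = 0.022604 × (15953/329.203) = 1.095.
Since η > 1, the good is a luxury.

1.095 (luxury)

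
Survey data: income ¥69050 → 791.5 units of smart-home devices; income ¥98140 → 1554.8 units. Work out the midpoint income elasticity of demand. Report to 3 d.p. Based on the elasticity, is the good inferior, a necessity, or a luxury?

1.870 (luxury)

ΔQ = 1554.8 − 791.5 = 763.3; midpoint Q̄ = (791.5 + 1554.8)/2 = 1173.15.
ΔI = 98140 − 69050 = 29090; midpoint Ī = (69050 + 98140)/2 = 83595.
η = (ΔQ/Q̄) ÷ (ΔI/Ī) = (763.3/1173.15) ÷ (29090/83595) = 1.870.
η > 1 ⇒ luxury.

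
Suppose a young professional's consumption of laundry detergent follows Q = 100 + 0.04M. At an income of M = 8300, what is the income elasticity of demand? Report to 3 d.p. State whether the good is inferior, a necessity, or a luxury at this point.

At M = 8300: Q = 432.000.
dQ/dM = 0.04.
η = (dQ/dM)·(M/Q) = 0.04 × (8300/432.000) = 0.769.
Since 0 < η < 1, the good is a necessity.

0.769 (necessity)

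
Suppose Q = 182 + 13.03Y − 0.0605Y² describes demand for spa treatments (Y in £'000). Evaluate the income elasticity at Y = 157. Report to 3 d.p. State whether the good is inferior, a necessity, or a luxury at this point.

At Y = 157: Q = 736.4455.
dQ/dY = 13.03 − 0.121Y = -5.96700.
η = (dQ/dY)·(Y/Q) = -5.96700 × (157/736.4455) = -1.272.
η < 0 ⇒ inferior good.

-1.272 (inferior good)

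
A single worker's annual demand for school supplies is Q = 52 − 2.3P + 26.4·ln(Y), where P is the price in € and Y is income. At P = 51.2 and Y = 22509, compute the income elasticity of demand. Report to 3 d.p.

At P = 51.2, Y = 22509: Q = 198.812.
Holding P constant, ∂Q/∂Y = 26.4/Y = 0.00117286.
η_Y = (∂Q/∂Y)·(Y/Q) = 0.00117286 × (22509/198.812) = 0.133.

0.133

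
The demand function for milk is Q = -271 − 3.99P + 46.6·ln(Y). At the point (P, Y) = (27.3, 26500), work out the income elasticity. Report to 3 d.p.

At P = 27.3, Y = 26500: Q = 94.689.
Holding P constant, ∂Q/∂Y = 46.6/Y = 0.00175849.
η_Y = (∂Q/∂Y)·(Y/Q) = 0.00175849 × (26500/94.689) = 0.492.

0.492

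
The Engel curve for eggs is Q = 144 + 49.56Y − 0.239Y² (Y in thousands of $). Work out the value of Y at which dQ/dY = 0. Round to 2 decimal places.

dQ/dY = 49.56 − 0.478Y.
The good is inferior where dQ/dY < 0. Setting dQ/dY = 0 gives Y = 49.56 / 0.478 = 103.68.

103.68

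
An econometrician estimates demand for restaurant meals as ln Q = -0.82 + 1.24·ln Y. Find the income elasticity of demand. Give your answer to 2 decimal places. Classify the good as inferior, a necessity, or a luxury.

In a log-linear demand, the coefficient on ln Y is the income elasticity.
So η = 1.24.
η > 1 ⇒ luxury.

1.24 (luxury)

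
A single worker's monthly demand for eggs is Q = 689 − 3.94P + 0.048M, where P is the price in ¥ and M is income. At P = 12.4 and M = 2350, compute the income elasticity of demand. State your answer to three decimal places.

0.150

At P = 12.4, M = 2350: Q = 752.944.
Holding P constant, ∂Q/∂M = 0.048.
η_M = (∂Q/∂M)·(M/Q) = 0.048 × (2350/752.944) = 0.150.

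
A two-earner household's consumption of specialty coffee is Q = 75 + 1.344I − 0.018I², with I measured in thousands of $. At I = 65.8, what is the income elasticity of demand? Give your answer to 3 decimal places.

At I = 65.8: Q = 85.5017.
dQ/dI = 1.344 − 0.036I = -1.02480.
η = (dQ/dI)·(I/Q) = -1.02480 × (65.8/85.5017) = -0.789.

-0.789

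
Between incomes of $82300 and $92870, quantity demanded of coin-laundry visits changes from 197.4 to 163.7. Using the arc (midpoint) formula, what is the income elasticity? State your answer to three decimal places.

ΔQ = 163.7 − 197.4 = -33.7; midpoint Q̄ = (197.4 + 163.7)/2 = 180.55.
ΔI = 92870 − 82300 = 10570; midpoint Ī = (82300 + 92870)/2 = 87585.
η = (ΔQ/Q̄) ÷ (ΔI/Ī) = (-33.7/180.55) ÷ (10570/87585) = -1.547.

-1.547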